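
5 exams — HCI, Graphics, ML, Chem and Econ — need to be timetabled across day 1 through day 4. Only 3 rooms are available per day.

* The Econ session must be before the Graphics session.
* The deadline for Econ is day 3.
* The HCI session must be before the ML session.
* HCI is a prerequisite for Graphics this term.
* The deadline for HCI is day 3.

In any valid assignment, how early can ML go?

Precedence pushes ML to at least day 2.
ML at day 2 is achievable: ML -> day 2, Graphics -> day 2, Econ -> day 1, HCI -> day 1, Chem -> day 1.

day 2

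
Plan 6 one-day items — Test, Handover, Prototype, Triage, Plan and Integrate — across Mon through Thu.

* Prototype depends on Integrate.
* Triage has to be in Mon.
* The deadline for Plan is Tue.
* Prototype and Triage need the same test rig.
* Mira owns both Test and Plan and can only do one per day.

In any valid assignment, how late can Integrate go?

Downstream work caps Integrate at Wed.
Integrate at Wed is achievable: Test -> Tue, Integrate -> Wed, Handover -> Mon, Triage -> Mon, Prototype -> Thu, Plan -> Mon.

Wed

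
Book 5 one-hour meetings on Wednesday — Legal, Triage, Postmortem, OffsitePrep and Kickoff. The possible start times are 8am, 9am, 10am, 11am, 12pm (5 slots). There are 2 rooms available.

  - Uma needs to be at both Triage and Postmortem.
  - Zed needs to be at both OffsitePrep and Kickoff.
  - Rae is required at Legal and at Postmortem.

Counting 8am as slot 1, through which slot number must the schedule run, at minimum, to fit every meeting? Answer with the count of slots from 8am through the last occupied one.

With at most 2 per slot and 5 meetings, at least 3 slots are needed.
3 works (last occupied slot: 10am): for example Kickoff -> 10am, Triage -> 8am, Postmortem -> 9am, Legal -> 8am, OffsitePrep -> 9am.

3 slots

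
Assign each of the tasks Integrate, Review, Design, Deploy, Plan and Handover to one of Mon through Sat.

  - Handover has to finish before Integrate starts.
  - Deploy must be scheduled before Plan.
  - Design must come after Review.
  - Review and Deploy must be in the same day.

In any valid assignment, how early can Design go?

Precedence pushes Design to at least Tue.
Design at Tue is achievable: Integrate -> Tue; Plan -> Tue; Deploy -> Mon; Handover -> Mon; Review -> Mon; Design -> Tue.

Tue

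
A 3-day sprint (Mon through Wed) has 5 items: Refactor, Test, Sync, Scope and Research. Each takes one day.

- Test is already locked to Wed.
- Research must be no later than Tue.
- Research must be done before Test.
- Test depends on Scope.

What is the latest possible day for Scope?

Downstream work caps Scope at Tue.
Scope at Tue is achievable: Scope=Tue; Research=Mon; Refactor=Mon; Sync=Mon; Test=Wed.

Tue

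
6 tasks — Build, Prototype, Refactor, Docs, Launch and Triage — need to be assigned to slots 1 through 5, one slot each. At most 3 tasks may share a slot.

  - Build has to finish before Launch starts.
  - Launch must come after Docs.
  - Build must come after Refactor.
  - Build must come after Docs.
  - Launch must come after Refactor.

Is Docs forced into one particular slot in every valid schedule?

No

Docs can be 1 (e.g. Build=2, Docs=1, Refactor=1, Prototype=1, Triage=2, Launch=3) or 2 (e.g. Refactor -> 1; Prototype -> 1; Triage -> 1; Docs -> 2; Build -> 3; Launch -> 4).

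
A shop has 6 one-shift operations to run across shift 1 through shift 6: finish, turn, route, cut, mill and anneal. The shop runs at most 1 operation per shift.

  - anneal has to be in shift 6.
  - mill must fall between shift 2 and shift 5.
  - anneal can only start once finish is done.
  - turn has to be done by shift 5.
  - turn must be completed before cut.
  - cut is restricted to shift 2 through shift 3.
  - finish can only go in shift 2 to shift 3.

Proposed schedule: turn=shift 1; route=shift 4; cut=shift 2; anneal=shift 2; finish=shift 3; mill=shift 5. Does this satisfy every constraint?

No. anneal has to be in shift 6 is not satisfied.

anneal has to be in shift 6 — violated.
finish can only go in shift 2 to shift 3 — holds.
mill must fall between shift 2 and shift 5 — holds.
turn has to be done by shift 5 — holds.
turn must be completed before cut — holds.
The shop runs at most 1 operation per shift — violated.
cut is restricted to shift 2 through shift 3 — holds.
anneal can only start once finish is done — violated.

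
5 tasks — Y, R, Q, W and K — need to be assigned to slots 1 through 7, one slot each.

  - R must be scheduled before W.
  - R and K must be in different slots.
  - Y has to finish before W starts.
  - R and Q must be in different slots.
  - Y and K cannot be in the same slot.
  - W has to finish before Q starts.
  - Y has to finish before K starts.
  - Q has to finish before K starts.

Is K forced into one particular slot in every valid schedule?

K can be 4 (e.g. Y -> 1, Q -> 3, R -> 1, K -> 4, W -> 2) or 5 (e.g. Q in 3, K in 5, Y in 1, W in 2, R in 1).

No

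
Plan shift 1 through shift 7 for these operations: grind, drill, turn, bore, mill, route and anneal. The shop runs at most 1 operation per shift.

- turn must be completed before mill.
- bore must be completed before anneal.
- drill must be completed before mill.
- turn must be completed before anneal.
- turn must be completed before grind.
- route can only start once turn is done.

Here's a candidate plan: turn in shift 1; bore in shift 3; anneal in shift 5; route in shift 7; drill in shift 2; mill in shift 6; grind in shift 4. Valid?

turn must be completed before grind — holds.
The shop runs at most 1 operation per shift — holds.
turn must be completed before mill — holds.
turn must be completed before anneal — holds.
drill must be completed before mill — holds.
bore must be completed before anneal — holds.
route can only start once turn is done — holds.

Yes, all constraints hold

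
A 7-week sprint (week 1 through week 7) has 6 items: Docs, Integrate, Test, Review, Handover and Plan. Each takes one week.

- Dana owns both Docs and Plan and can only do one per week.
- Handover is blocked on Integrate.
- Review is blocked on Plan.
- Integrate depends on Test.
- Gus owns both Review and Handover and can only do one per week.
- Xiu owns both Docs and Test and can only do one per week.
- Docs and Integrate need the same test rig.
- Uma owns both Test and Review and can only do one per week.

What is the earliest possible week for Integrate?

week 2

Precedence pushes Integrate to at least week 2; downstream work caps Integrate at week 6.
Integrate at week 2 is achievable: Review -> week 2; Handover -> week 3; Docs -> week 3; Plan -> week 1; Test -> week 1; Integrate -> week 2.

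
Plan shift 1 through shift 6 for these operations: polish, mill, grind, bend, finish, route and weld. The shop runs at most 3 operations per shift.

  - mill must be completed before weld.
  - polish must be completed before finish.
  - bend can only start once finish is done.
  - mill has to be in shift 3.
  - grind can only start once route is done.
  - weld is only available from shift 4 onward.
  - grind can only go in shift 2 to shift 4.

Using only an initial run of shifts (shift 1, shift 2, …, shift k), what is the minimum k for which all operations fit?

4

The precedence chain requires at least 3 distinct shifts.
With at most 3 per shift and 7 operations, at least 3 shifts are needed.
weld can't be placed before shift 4, so the schedule must run through at least shift 4.
4 works (last occupied shift: shift 4): for example grind in shift 2, bend in shift 3, weld in shift 4, mill in shift 3, polish in shift 1, route in shift 1, finish in shift 2.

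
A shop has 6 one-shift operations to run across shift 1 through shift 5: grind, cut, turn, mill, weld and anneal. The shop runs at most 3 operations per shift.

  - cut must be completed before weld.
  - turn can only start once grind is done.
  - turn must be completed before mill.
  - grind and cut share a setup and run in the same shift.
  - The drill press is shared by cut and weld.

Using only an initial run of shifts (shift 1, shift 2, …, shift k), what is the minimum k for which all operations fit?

3

The precedence chain requires at least 3 distinct shifts.
With at most 3 per shift and 6 operations, at least 2 shifts are needed.
3 works (last occupied shift: shift 3): for example anneal=shift 1, mill=shift 3, cut=shift 1, weld=shift 2, grind=shift 1, turn=shift 2.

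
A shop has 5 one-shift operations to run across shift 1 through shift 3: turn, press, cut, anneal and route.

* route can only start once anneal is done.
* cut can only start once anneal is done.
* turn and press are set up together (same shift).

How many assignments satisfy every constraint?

Splitting on turn: it can be shift 1 (5), shift 2 (5), shift 3 (5). Listing each branch's schedules as (press, cut, anneal, route) by shift number:
turn=shift 1: (1,2,1,2) (1,2,1,3) (1,3,1,2) (1,3,1,3) (1,3,2,3) — 5.
turn=shift 2: (2,2,1,2) (2,2,1,3) (2,3,1,2) (2,3,1,3) (2,3,2,3) — 5.
turn=shift 3: (3,2,1,2) (3,2,1,3) (3,3,1,2) (3,3,1,3) (3,3,2,3) — 5.
Summing: 5 + 5 + 5 = 15.

15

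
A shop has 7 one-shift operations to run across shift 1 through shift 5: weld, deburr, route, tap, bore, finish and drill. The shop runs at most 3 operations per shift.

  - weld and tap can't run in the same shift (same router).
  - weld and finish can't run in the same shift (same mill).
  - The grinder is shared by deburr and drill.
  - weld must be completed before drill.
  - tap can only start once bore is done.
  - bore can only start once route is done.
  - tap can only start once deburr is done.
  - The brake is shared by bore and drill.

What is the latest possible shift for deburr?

shift 4

Downstream work caps deburr at shift 4.
deburr at shift 4 is achievable: tap -> shift 5; deburr -> shift 4; drill -> shift 3; finish -> shift 2; weld -> shift 1; bore -> shift 2; route -> shift 1.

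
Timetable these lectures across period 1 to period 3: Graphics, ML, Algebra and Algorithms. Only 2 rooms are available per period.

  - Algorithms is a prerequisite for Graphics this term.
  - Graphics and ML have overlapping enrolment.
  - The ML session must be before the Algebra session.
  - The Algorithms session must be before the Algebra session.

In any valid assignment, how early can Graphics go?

Precedence pushes Graphics to at least period 2.
Graphics at period 2 is achievable: Graphics -> period 2, Algorithms -> period 1, ML -> period 1, Algebra -> period 2.

period 2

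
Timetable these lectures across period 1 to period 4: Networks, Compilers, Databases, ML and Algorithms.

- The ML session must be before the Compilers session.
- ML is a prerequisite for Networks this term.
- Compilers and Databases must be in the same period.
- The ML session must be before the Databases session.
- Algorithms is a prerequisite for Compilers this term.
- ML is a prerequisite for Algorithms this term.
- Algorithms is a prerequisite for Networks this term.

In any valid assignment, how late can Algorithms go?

period 3

Precedence pushes Algorithms to at least period 2; downstream work caps Algorithms at period 3.
Algorithms at period 3 is achievable: Databases -> period 4; Networks -> period 4; Algorithms -> period 3; ML -> period 1; Compilers -> period 4.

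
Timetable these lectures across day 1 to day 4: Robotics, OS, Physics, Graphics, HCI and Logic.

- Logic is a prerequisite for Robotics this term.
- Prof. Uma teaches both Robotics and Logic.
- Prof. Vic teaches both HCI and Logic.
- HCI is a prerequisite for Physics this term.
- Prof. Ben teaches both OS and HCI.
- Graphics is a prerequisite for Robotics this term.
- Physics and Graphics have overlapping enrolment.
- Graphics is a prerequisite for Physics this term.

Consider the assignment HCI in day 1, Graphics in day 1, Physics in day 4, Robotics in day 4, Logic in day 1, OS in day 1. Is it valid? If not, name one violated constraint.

Invalid. Prof. Ben teaches both OS and HCI.

Prof. Ben teaches both OS and HCI — violated.
Graphics is a prerequisite for Robotics this term — holds.
HCI is a prerequisite for Physics this term — holds.
Prof. Uma teaches both Robotics and Logic — holds.
Graphics is a prerequisite for Physics this term — holds.
Physics and Graphics have overlapping enrolment — holds.
Prof. Vic teaches both HCI and Logic — violated.
Logic is a prerequisite for Robotics this term — holds.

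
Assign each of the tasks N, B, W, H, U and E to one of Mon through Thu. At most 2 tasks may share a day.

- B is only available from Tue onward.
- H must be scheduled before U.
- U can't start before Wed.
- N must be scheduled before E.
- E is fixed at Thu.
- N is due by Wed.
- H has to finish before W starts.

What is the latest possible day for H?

Downstream work caps H at Wed.
H at Tue is achievable: H -> Tue, N -> Mon, E -> Thu, W -> Wed, B -> Tue, U -> Wed.
Nothing later works — the capacity limit rule out every day after Tue.

Tue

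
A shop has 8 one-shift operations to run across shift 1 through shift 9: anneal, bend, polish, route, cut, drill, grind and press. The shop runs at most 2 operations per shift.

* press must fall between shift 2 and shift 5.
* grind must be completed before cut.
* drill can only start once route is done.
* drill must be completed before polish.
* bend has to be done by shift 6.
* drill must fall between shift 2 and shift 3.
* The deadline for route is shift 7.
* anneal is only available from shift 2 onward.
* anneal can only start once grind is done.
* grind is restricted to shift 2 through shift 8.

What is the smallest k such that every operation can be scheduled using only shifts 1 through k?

4

The precedence chain requires at least 3 distinct shifts.
With at most 2 per shift and 8 operations, at least 4 shifts are needed.
4 works (last occupied shift: shift 4): for example drill in shift 2, cut in shift 4, route in shift 1, polish in shift 4, grind in shift 2, anneal in shift 3, bend in shift 1, press in shift 3.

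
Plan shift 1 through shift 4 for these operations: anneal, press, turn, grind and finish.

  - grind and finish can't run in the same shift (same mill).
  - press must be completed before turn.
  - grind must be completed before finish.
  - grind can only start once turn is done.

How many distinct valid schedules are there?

Enumerating: grind -> shift 3; finish -> shift 4; anneal -> shift 1; turn -> shift 2; press -> shift 1 | finish -> shift 4; press -> shift 1; anneal -> shift 2; turn -> shift 2; grind -> shift 3 | grind -> shift 3, anneal -> shift 3, press -> shift 1, finish -> shift 4, turn -> shift 2 | press -> shift 1, turn -> shift 2, grind -> shift 3, finish -> shift 4, anneal -> shift 4.

4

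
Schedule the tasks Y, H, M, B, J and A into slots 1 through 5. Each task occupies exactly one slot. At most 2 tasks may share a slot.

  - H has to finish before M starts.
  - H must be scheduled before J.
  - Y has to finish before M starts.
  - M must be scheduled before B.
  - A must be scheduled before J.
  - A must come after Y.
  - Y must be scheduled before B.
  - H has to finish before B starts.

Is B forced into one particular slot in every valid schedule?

No

B can be 3 (e.g. Y=1, M=2, H=1, B=3, J=3, A=2) or 4 (e.g. B=4; M=2; A=2; J=3; Y=1; H=1).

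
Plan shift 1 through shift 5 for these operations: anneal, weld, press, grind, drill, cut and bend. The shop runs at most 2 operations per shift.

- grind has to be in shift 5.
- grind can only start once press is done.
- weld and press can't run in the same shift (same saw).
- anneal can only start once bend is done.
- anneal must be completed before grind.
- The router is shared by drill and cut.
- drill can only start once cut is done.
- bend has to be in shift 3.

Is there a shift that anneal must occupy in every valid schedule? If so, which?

bend is fixed at shift 3 and must come before anneal, so anneal is at least shift 4.
grind is fixed at shift 5 and must come after anneal, so anneal is at most shift 4.
So anneal must be shift 4.

shift 4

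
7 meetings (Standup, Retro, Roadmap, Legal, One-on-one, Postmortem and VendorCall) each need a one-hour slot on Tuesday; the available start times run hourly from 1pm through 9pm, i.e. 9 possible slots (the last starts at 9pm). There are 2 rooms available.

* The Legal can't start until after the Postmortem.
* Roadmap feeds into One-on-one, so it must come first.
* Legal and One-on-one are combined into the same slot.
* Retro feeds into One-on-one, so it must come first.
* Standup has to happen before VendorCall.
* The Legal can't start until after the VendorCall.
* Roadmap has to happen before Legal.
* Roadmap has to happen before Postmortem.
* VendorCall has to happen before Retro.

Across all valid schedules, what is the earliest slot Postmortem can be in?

2pm

Precedence pushes Postmortem to at least 2pm; downstream work caps Postmortem at 8pm.
Postmortem at 2pm is achievable: Retro -> 3pm; Legal -> 4pm; Standup -> 1pm; Postmortem -> 2pm; VendorCall -> 2pm; One-on-one -> 4pm; Roadmap -> 1pm.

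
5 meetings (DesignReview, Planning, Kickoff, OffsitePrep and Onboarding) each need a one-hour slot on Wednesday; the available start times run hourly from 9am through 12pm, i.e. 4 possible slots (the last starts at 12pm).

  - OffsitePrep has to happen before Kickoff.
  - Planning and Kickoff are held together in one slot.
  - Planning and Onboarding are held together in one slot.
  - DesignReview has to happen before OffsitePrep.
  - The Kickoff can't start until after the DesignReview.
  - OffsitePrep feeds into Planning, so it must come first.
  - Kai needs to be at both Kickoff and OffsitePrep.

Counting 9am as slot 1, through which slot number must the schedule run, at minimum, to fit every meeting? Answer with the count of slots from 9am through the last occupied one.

3 slots

The precedence chain requires at least 3 distinct slots.
3 works (last occupied slot: 11am): for example Planning -> 11am, DesignReview -> 9am, Kickoff -> 11am, Onboarding -> 11am, OffsitePrep -> 10am.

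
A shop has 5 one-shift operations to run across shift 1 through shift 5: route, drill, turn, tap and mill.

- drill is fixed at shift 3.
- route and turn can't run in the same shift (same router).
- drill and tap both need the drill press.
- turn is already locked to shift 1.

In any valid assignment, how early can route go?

route at shift 2 is achievable: route=shift 2; mill=shift 1; drill=shift 3; turn=shift 1; tap=shift 1.
Nothing earlier works — the conflict constraints rule out every shift before shift 2.

shift 2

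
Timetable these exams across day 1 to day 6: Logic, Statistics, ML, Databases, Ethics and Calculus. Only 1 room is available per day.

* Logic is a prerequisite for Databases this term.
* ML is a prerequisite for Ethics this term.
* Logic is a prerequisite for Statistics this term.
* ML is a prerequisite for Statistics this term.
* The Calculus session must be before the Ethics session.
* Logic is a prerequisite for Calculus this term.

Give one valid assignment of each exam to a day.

Calculus -> day 4, Statistics -> day 3, Ethics -> day 5, Databases -> day 6, Logic -> day 1, ML -> day 2

Checking: ML(day 2) before Statistics(day 3); Logic(day 1) before Databases(day 6); Calculus(day 4) before Ethics(day 5); Logic(day 1) before Statistics(day 3); Logic(day 1) before Calculus(day 4); ML(day 2) before Ethics(day 5); max 1 per day (cap 1).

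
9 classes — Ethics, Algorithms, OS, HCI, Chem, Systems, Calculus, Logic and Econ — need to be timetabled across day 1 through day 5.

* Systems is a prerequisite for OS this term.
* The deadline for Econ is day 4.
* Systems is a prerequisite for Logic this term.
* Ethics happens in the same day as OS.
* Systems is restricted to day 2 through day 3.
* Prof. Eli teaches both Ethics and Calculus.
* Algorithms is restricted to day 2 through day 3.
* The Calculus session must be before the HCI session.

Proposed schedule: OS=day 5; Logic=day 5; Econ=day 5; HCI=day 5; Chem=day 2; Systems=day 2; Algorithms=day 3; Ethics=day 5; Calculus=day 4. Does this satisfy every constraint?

No — it violates: The deadline for Econ is day 4

Systems is a prerequisite for OS this term — holds.
Systems is a prerequisite for Logic this term — holds.
The deadline for Econ is day 4 — violated.
Systems is restricted to day 2 through day 3 — holds.
Algorithms is restricted to day 2 through day 3 — holds.
Prof. Eli teaches both Ethics and Calculus — holds.
Ethics happens in the same day as OS — holds.
The Calculus session must be before the HCI session — holds.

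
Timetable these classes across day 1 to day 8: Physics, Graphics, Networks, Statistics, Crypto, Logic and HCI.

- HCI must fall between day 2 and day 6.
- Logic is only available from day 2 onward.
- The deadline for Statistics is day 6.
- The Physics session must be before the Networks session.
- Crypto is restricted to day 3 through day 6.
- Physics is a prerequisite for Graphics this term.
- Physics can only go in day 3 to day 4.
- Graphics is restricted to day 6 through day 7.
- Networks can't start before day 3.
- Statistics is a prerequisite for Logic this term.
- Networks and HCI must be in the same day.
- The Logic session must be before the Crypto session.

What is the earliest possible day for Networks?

Networks is available from day 3; precedence pushes Networks to at least day 4; Networks must be in the same day as HCI, which can't be after day 6, so Networks is at most day 6.
Networks at day 4 is achievable: Graphics in day 6, Crypto in day 3, HCI in day 4, Networks in day 4, Logic in day 2, Statistics in day 1, Physics in day 3.

day 4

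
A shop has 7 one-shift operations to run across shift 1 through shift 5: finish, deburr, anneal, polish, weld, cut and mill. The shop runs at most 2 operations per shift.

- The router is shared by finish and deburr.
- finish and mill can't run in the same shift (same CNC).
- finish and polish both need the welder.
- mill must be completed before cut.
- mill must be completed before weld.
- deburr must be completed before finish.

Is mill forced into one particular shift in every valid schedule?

mill can be shift 1 (e.g. anneal -> shift 3; deburr -> shift 1; mill -> shift 1; finish -> shift 2; weld -> shift 2; cut -> shift 3; polish -> shift 4) or shift 2 (e.g. mill -> shift 2, anneal -> shift 1, cut -> shift 4, weld -> shift 3, finish -> shift 3, polish -> shift 2, deburr -> shift 1).

No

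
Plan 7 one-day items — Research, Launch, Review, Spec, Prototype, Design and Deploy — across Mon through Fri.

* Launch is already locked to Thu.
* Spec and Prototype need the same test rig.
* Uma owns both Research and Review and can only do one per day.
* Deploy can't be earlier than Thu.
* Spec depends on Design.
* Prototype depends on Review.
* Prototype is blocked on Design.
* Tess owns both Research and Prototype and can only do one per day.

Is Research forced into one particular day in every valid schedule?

No

Research can be Mon (e.g. Spec=Tue; Research=Mon; Deploy=Thu; Launch=Thu; Review=Tue; Design=Mon; Prototype=Wed) or Tue (e.g. Review=Mon, Research=Tue, Spec=Tue, Launch=Thu, Deploy=Thu, Design=Mon, Prototype=Wed).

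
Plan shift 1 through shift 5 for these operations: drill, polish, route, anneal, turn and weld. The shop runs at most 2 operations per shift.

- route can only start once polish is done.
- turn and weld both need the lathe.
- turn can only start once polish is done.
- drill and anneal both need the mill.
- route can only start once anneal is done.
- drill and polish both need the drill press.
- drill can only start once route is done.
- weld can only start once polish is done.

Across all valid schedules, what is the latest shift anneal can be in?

Downstream work caps anneal at shift 3.
anneal at shift 3 is achievable: route -> shift 4, anneal -> shift 3, weld -> shift 3, turn -> shift 2, polish -> shift 1, drill -> shift 5.

shift 3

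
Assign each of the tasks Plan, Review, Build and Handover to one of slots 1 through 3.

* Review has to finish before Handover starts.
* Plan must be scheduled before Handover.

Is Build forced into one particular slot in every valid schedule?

No

Build can be 1 (e.g. Plan in 1, Build in 1, Review in 1, Handover in 2) or 2 (e.g. Plan in 1; Build in 2; Handover in 2; Review in 1).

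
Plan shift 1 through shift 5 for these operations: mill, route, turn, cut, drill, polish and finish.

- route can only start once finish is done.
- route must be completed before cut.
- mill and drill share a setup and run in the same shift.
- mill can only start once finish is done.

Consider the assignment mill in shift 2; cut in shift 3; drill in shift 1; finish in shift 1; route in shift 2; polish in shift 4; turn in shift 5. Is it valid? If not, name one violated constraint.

mill and drill share a setup and run in the same shift — violated.
route can only start once finish is done — holds.
route must be completed before cut — holds.
mill can only start once finish is done — holds.

No. mill and drill share a setup and run in the same shift is not satisfied.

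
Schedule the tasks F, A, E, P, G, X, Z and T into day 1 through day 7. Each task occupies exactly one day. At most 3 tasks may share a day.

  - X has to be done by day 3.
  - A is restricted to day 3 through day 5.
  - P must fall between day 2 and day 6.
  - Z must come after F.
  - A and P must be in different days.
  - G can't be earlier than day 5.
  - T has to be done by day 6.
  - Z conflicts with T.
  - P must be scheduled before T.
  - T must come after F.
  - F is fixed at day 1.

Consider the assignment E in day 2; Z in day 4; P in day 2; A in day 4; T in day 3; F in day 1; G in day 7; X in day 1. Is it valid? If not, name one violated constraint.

A is restricted to day 3 through day 5 — holds.
Z must come after F — holds.
X has to be done by day 3 — holds.
T has to be done by day 6 — holds.
At most 3 tasks may share a day — holds.
P must be scheduled before T — holds.
Z conflicts with T — holds.
T must come after F — holds.
F is fixed at day 1 — holds.
P must fall between day 2 and day 6 — holds.
A and P must be in different days — holds.
G can't be earlier than day 5 — holds.

Yes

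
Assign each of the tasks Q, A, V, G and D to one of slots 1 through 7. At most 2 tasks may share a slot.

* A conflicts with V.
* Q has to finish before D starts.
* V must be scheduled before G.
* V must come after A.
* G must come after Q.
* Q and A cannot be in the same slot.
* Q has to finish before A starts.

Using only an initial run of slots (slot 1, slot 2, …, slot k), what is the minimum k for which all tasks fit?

4 slots

The precedence chain requires at least 4 distinct slots.
With at most 2 per slot and 5 tasks, at least 3 slots are needed.
4 works (last occupied slot: 4): for example A -> 2, Q -> 1, G -> 4, D -> 2, V -> 3.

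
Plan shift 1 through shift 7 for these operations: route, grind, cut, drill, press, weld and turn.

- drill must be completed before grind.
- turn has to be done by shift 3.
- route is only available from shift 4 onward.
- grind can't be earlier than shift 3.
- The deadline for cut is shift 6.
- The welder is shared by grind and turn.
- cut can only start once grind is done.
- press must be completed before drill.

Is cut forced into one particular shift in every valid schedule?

cut can be shift 4 (e.g. route -> shift 4, turn -> shift 1, press -> shift 1, cut -> shift 4, drill -> shift 2, grind -> shift 3, weld -> shift 1) or shift 5 (e.g. press -> shift 1; grind -> shift 3; cut -> shift 5; drill -> shift 2; turn -> shift 1; weld -> shift 1; route -> shift 4).

No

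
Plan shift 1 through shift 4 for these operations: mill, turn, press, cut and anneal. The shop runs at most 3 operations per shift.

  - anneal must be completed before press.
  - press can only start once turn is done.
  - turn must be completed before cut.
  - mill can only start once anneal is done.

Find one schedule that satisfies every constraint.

turn in shift 1, anneal in shift 1, mill in shift 2, press in shift 2, cut in shift 2

Checking: anneal(shift 1) before press(shift 2); anneal(shift 1) before mill(shift 2); turn(shift 1) before press(shift 2); turn(shift 1) before cut(shift 2); max 3 per shift (cap 3).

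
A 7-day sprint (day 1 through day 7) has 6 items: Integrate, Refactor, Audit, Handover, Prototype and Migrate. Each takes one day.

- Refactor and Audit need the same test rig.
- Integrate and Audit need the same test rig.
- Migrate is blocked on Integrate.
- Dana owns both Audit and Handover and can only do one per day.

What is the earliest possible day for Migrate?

day 2

Precedence pushes Migrate to at least day 2.
Migrate at day 2 is achievable: Migrate in day 2; Prototype in day 1; Handover in day 1; Audit in day 2; Integrate in day 1; Refactor in day 1.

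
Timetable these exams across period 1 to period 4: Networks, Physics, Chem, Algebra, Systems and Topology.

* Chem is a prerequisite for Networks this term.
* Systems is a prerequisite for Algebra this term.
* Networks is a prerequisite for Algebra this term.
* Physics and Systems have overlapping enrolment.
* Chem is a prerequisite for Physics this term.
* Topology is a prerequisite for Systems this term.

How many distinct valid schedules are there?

Splitting on Networks: it can be period 2 (8), period 3 (10). Listing each branch's schedules as (Physics, Chem, Algebra, Systems, Topology) by period number:
Networks=period 2: (2,1,4,3,1) (2,1,4,3,2) (3,1,3,2,1) (3,1,4,2,1) (4,1,3,2,1) (4,1,4,2,1) (4,1,4,3,1) (4,1,4,3,2) — 8.
Networks=period 3: (2,1,4,3,1) (2,1,4,3,2) (3,1,4,2,1) (3,2,4,2,1) (4,1,4,2,1) (4,1,4,3,1) (4,1,4,3,2) (4,2,4,2,1) (4,2,4,3,1) (4,2,4,3,2) — 10.
Summing: 8 + 10 = 18.

18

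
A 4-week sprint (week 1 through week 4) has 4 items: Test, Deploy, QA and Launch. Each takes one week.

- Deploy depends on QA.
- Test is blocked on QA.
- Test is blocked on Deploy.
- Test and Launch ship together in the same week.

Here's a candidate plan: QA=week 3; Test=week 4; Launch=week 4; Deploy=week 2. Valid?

No — it violates: Deploy depends on QA

Test and Launch ship together in the same week — holds.
Test is blocked on QA — holds.
Test is blocked on Deploy — holds.
Deploy depends on QA — violated.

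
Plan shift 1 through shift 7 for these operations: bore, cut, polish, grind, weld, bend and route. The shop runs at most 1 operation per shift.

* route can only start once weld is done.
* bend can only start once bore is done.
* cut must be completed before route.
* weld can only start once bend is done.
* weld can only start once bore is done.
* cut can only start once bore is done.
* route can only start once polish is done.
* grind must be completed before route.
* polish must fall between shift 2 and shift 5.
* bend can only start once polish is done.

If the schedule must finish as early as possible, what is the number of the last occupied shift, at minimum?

shift 7

The precedence chain requires at least 4 distinct shifts.
With at most 1 per shift and 7 operations, at least 7 shifts are needed.
Propagating the time windows through the other constraints, route can't land before shift 5, so the schedule must run through at least shift 5.
7 works (last occupied shift: shift 7): for example cut in shift 5, polish in shift 2, grind in shift 6, weld in shift 4, bore in shift 1, route in shift 7, bend in shift 3.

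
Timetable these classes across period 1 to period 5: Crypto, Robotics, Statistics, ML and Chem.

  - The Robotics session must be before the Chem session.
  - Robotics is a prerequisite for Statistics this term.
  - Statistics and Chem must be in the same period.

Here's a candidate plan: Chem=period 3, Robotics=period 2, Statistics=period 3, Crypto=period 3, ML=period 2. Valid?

The Robotics session must be before the Chem session — holds.
Statistics and Chem must be in the same period — holds.
Robotics is a prerequisite for Statistics this term — holds.

Valid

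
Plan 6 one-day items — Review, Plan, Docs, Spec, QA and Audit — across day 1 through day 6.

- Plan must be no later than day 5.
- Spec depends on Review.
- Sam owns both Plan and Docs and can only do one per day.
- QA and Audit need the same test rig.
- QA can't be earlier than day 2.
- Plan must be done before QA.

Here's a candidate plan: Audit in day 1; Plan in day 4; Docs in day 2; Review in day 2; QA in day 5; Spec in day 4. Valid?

Plan must be done before QA — holds.
Sam owns both Plan and Docs and can only do one per day — holds.
QA and Audit need the same test rig — holds.
QA can't be earlier than day 2 — holds.
Plan must be no later than day 5 — holds.
Spec depends on Review — holds.

Valid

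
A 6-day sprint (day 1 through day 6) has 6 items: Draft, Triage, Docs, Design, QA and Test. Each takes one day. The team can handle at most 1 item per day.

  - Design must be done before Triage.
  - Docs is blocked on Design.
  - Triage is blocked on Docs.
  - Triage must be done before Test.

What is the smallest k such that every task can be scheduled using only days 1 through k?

The precedence chain requires at least 4 distinct days.
With at most 1 per day and 6 tasks, at least 6 days are needed.
6 works (last occupied day: day 6): for example Docs=day 2, Triage=day 3, QA=day 6, Design=day 1, Draft=day 5, Test=day 4.

6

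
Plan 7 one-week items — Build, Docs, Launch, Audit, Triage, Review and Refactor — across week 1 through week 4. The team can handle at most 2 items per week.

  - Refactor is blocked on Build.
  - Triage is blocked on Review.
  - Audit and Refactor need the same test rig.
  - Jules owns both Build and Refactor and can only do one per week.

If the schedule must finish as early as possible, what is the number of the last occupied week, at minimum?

The precedence chain requires at least 2 distinct weeks.
With at most 2 per week and 7 work items, at least 4 weeks are needed.
4 works (last occupied week: week 4): for example Triage -> week 2; Audit -> week 4; Refactor -> week 2; Launch -> week 3; Build -> week 1; Docs -> week 3; Review -> week 1.

4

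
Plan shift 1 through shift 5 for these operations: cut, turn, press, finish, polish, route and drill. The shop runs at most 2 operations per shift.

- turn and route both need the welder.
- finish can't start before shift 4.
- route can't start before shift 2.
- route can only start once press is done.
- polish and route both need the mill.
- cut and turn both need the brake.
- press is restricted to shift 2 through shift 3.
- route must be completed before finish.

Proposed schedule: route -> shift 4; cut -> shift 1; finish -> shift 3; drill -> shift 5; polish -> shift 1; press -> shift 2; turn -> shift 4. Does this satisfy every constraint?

cut and turn both need the brake — holds.
polish and route both need the mill — holds.
The shop runs at most 2 operations per shift — holds.
finish can't start before shift 4 — violated.
turn and route both need the welder — violated.
press is restricted to shift 2 through shift 3 — holds.
route must be completed before finish — violated.
route can't start before shift 2 — holds.
route can only start once press is done — holds.

No — it violates: route must be completed before finish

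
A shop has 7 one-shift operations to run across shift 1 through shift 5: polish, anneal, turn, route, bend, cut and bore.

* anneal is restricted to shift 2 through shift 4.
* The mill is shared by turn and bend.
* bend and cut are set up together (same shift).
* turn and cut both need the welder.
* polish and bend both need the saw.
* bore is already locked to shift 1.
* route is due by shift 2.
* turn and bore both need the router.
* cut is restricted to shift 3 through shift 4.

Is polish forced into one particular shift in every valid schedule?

No

polish can be shift 1 (e.g. route in shift 1, turn in shift 2, bend in shift 3, bore in shift 1, cut in shift 3, polish in shift 1, anneal in shift 2) or shift 2 (e.g. polish in shift 2, anneal in shift 2, bore in shift 1, bend in shift 3, turn in shift 2, route in shift 1, cut in shift 3).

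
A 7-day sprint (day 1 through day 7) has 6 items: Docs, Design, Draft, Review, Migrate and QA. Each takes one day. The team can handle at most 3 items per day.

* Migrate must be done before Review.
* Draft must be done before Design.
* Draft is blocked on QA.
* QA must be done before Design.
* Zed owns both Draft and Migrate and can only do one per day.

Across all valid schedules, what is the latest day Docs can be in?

day 7

Docs at day 7 is achievable: Draft in day 2, Migrate in day 1, Review in day 2, Docs in day 7, QA in day 1, Design in day 3.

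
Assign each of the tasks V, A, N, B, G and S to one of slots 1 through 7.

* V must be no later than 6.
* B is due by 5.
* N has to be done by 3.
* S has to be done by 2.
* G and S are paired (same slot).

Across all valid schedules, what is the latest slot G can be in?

G must be in the same slot as S, which can't be after 2, so G is at most 2.
G at 2 is achievable: N in 1, B in 1, V in 1, A in 1, S in 2, G in 2.

2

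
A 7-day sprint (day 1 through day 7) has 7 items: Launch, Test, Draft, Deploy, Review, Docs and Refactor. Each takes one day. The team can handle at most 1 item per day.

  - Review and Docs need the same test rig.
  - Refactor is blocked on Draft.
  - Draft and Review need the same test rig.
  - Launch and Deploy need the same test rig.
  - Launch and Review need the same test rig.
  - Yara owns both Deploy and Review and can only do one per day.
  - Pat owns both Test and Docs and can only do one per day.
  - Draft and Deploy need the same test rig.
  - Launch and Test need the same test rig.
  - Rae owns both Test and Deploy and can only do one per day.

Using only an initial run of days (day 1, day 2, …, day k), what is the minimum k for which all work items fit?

7

The precedence chain requires at least 2 distinct days.
With at most 1 per day and 7 work items, at least 7 days are needed.
7 works (last occupied day: day 7): for example Review -> day 6, Refactor -> day 2, Draft -> day 1, Deploy -> day 5, Launch -> day 3, Test -> day 4, Docs -> day 7.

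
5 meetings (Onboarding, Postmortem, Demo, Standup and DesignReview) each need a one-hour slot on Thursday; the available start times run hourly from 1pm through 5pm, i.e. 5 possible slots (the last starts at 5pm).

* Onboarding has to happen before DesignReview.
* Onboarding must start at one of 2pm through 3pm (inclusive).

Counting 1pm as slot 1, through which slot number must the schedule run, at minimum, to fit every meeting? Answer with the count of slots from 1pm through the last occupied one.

3 slots

The precedence chain requires at least 2 distinct slots.
Propagating the time windows through the other constraints, DesignReview can't land before 3pm — that is slot 3 counting from 1pm — so the schedule must run through at least 3 slots.
3 works (last occupied slot: 3pm): for example Standup=1pm, Postmortem=1pm, Onboarding=2pm, Demo=1pm, DesignReview=3pm.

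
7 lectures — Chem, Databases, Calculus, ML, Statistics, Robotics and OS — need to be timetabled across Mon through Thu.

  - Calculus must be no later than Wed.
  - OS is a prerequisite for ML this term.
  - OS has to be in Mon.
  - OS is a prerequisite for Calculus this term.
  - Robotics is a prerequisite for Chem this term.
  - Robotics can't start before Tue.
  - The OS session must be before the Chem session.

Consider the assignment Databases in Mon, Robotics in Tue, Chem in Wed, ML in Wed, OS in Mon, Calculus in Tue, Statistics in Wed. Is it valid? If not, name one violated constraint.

The OS session must be before the Chem session — holds.
Robotics is a prerequisite for Chem this term — holds.
OS has to be in Mon — holds.
OS is a prerequisite for ML this term — holds.
OS is a prerequisite for Calculus this term — holds.
Robotics can't start before Tue — holds.
Calculus must be no later than Wed — holds.

Valid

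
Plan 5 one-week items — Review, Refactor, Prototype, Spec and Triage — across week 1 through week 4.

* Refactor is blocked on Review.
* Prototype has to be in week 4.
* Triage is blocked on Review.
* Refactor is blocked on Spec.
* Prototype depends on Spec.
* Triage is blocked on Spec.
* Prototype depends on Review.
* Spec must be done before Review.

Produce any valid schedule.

Triage=week 3; Review=week 2; Refactor=week 3; Prototype=week 4; Spec=week 1

Checking: Spec(week 1) before Triage(week 3); Spec(week 1) before Prototype(week 4); Spec(week 1) before Review(week 2); Review(week 2) before Refactor(week 3); Spec(week 1) before Refactor(week 3); Review(week 2) before Triage(week 3); Review(week 2) before Prototype(week 4); Prototype=week 4 in [week 4,week 4].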